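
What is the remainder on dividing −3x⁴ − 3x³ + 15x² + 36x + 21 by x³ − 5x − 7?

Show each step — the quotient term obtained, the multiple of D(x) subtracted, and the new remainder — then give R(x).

R(x) = 0

Step 1: lead(−3x⁴ − 3x³ + 15x² + 36x + 21) ÷ lead(D) = −3x⁴ ÷ x³ = −3x. Subtract (−3x)·D = −3x⁴ + 15x² + 21x. Remainder: −3x³ + 15x + 21.
Step 2: lead(−3x³ + 15x + 21) ÷ lead(D) = −3x³ ÷ x³ = −3. Subtract (−3)·D = −3x³ + 15x + 21. Remainder: 0.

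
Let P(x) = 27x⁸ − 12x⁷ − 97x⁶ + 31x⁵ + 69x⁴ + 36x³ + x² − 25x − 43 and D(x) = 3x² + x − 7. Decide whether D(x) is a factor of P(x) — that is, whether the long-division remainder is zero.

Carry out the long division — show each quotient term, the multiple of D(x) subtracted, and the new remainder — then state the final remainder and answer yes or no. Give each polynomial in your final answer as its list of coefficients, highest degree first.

R = [-3, -1], so D(x) is not a factor of P(x). no

Step 1: lead(27x⁸ − 12x⁷ − 97x⁶ + 31x⁵ + 69x⁴ + 36x³ + x² − 25x − 43) ÷ lead(D) = 27x⁸ ÷ 3x² = 9x⁶. Subtract (9x⁶)·D = 27x⁸ + 9x⁷ − 63x⁶. Remainder: −21x⁷ − 34x⁶ + 31x⁵ + 69x⁴ + 36x³ + x² − 25x − 43.
Step 2: lead(−21x⁷ − 34x⁶ + 31x⁵ + 69x⁴ + 36x³ + x² − 25x − 43) ÷ lead(D) = −21x⁷ ÷ 3x² = −7x⁵. Subtract (−7x⁵)·D = −21x⁷ − 7x⁶ + 49x⁵. Remainder: −27x⁶ − 18x⁵ + 69x⁴ + 36x³ + x² − 25x − 43.
Step 3: lead(−27x⁶ − 18x⁵ + 69x⁴ + 36x³ + x² − 25x − 43) ÷ lead(D) = −27x⁶ ÷ 3x² = −9x⁴. Subtract (−9x⁴)·D = −27x⁶ − 9x⁵ + 63x⁴. Remainder: −9x⁵ + 6x⁴ + 36x³ + x² − 25x − 43.
Step 4: lead(−9x⁵ + 6x⁴ + 36x³ + x² − 25x − 43) ÷ lead(D) = −9x⁵ ÷ 3x² = −3x³. Subtract (−3x³)·D = −9x⁵ − 3x⁴ + 21x³. Remainder: 9x⁴ + 15x³ + x² − 25x − 43.
Step 5: lead(9x⁴ + 15x³ + x² − 25x − 43) ÷ lead(D) = 9x⁴ ÷ 3x² = 3x². Subtract (3x²)·D = 9x⁴ + 3x³ − 21x². Remainder: 12x³ + 22x² − 25x − 43.
Step 6: lead(12x³ + 22x² − 25x − 43) ÷ lead(D) = 12x³ ÷ 3x² = 4x. Subtract (4x)·D = 12x³ + 4x² − 28x. Remainder: 18x² + 3x − 43.
Step 7: lead(18x² + 3x − 43) ÷ lead(D) = 18x² ÷ 3x² = 6. Subtract (6)·D = 18x² + 6x − 42. Remainder: −3x − 1.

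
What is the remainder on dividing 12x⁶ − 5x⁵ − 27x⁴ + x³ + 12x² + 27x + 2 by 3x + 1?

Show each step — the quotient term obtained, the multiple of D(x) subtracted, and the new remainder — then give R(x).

Step 1: lead(12x⁶ − 5x⁵ − 27x⁴ + x³ + 12x² + 27x + 2) ÷ lead(D) = 12x⁶ ÷ 3x = 4x⁵. Subtract (4x⁵)·D = 12x⁶ + 4x⁵. Remainder: −9x⁵ − 27x⁴ + x³ + 12x² + 27x + 2.
Step 2: lead(−9x⁵ − 27x⁴ + x³ + 12x² + 27x + 2) ÷ lead(D) = −9x⁵ ÷ 3x = −3x⁴. Subtract (−3x⁴)·D = −9x⁵ − 3x⁴. Remainder: −24x⁴ + x³ + 12x² + 27x + 2.
Step 3: lead(−24x⁴ + x³ + 12x² + 27x + 2) ÷ lead(D) = −24x⁴ ÷ 3x = −8x³. Subtract (−8x³)·D = −24x⁴ − 8x³. Remainder: 9x³ + 12x² + 27x + 2.
Step 4: lead(9x³ + 12x² + 27x + 2) ÷ lead(D) = 9x³ ÷ 3x = 3x². Subtract (3x²)·D = 9x³ + 3x². Remainder: 9x² + 27x + 2.
Step 5: lead(9x² + 27x + 2) ÷ lead(D) = 9x² ÷ 3x = 3x. Subtract (3x)·D = 9x² + 3x. Remainder: 24x + 2.
Step 6: lead(24x + 2) ÷ lead(D) = 24x ÷ 3x = 8. Subtract (8)·D = 24x + 8. Remainder: −6.

R(x) = −6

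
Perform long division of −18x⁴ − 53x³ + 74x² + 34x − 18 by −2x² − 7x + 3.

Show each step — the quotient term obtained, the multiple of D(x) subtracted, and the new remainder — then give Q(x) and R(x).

Q(x) = 9x² − 5x − 6; R(x) = 7x

Step 1: lead(−18x⁴ − 53x³ + 74x² + 34x − 18) ÷ lead(D) = −18x⁴ ÷ −2x² = 9x². Subtract (9x²)·D = −18x⁴ − 63x³ + 27x². Remainder: 10x³ + 47x² + 34x − 18.
Step 2: lead(10x³ + 47x² + 34x − 18) ÷ lead(D) = 10x³ ÷ −2x² = −5x. Subtract (−5x)·D = 10x³ + 35x² − 15x. Remainder: 12x² + 49x − 18.
Step 3: lead(12x² + 49x − 18) ÷ lead(D) = 12x² ÷ −2x² = −6. Subtract (−6)·D = 12x² + 42x − 18. Remainder: 7x.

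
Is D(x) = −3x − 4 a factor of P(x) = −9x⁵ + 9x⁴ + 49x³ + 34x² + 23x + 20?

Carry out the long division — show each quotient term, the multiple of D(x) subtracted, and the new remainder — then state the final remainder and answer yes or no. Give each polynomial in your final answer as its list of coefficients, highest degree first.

Step 1: lead(−9x⁵ + 9x⁴ + 49x³ + 34x² + 23x + 20) ÷ lead(D) = −9x⁵ ÷ −3x = 3x⁴. Subtract (3x⁴)·D = −9x⁵ − 12x⁴. Remainder: 21x⁴ + 49x³ + 34x² + 23x + 20.
Step 2: lead(21x⁴ + 49x³ + 34x² + 23x + 20) ÷ lead(D) = 21x⁴ ÷ −3x = −7x³. Subtract (−7x³)·D = 21x⁴ + 28x³. Remainder: 21x³ + 34x² + 23x + 20.
Step 3: lead(21x³ + 34x² + 23x + 20) ÷ lead(D) = 21x³ ÷ −3x = −7x². Subtract (−7x²)·D = 21x³ + 28x². Remainder: 6x² + 23x + 20.
Step 4: lead(6x² + 23x + 20) ÷ lead(D) = 6x² ÷ −3x = −2x. Subtract (−2x)·D = 6x² + 8x. Remainder: 15x + 20.
Step 5: lead(15x + 20) ÷ lead(D) = 15x ÷ −3x = −5. Subtract (−5)·D = 15x + 20. Remainder: 0.

R = [0], so D(x) is a factor of P(x). yes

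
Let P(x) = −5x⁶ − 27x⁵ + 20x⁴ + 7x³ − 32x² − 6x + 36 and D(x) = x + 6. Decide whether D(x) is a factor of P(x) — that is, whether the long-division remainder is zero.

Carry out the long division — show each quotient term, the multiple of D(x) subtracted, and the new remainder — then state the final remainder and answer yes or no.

R(x) = 0, so D(x) is a factor of P(x). yes

Step 1: lead(−5x⁶ − 27x⁵ + 20x⁴ + 7x³ − 32x² − 6x + 36) ÷ lead(D) = −5x⁶ ÷ x = −5x⁵. Subtract (−5x⁵)·D = −5x⁶ − 30x⁵. Remainder: 3x⁵ + 20x⁴ + 7x³ − 32x² − 6x + 36.
Step 2: lead(3x⁵ + 20x⁴ + 7x³ − 32x² − 6x + 36) ÷ lead(D) = 3x⁵ ÷ x = 3x⁴. Subtract (3x⁴)·D = 3x⁵ + 18x⁴. Remainder: 2x⁴ + 7x³ − 32x² − 6x + 36.
Step 3: lead(2x⁴ + 7x³ − 32x² − 6x + 36) ÷ lead(D) = 2x⁴ ÷ x = 2x³. Subtract (2x³)·D = 2x⁴ + 12x³. Remainder: −5x³ − 32x² − 6x + 36.
Step 4: lead(−5x³ − 32x² − 6x + 36) ÷ lead(D) = −5x³ ÷ x = −5x². Subtract (−5x²)·D = −5x³ − 30x². Remainder: −2x² − 6x + 36.
Step 5: lead(−2x² − 6x + 36) ÷ lead(D) = −2x² ÷ x = −2x. Subtract (−2x)·D = −2x² − 12x. Remainder: 6x + 36.
Step 6: lead(6x + 36) ÷ lead(D) = 6x ÷ x = 6. Subtract (6)·D = 6x + 36. Remainder: 0.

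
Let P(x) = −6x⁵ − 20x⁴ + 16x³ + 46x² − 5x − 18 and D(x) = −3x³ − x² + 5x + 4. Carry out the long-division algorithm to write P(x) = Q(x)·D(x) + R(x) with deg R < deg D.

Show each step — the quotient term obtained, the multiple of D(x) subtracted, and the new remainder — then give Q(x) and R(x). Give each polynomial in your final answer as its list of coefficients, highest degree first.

Q = [2, 6, -4]; R = [4, -9, -2]

Step 1: lead(−6x⁵ − 20x⁴ + 16x³ + 46x² − 5x − 18) ÷ lead(D) = −6x⁵ ÷ −3x³ = 2x². Subtract (2x²)·D = −6x⁵ − 2x⁴ + 10x³ + 8x². Remainder: −18x⁴ + 6x³ + 38x² − 5x − 18.
Step 2: lead(−18x⁴ + 6x³ + 38x² − 5x − 18) ÷ lead(D) = −18x⁴ ÷ −3x³ = 6x. Subtract (6x)·D = −18x⁴ − 6x³ + 30x² + 24x. Remainder: 12x³ + 8x² − 29x − 18.
Step 3: lead(12x³ + 8x² − 29x − 18) ÷ lead(D) = 12x³ ÷ −3x³ = −4. Subtract (−4)·D = 12x³ + 4x² − 20x − 16. Remainder: 4x² − 9x − 2.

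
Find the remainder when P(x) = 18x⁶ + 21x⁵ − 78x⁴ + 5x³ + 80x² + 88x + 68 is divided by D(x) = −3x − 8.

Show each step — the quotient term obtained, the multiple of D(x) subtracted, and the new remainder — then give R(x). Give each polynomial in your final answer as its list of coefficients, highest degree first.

R = [4]

Step 1: lead(18x⁶ + 21x⁵ − 78x⁴ + 5x³ + 80x² + 88x + 68) ÷ lead(D) = 18x⁶ ÷ −3x = −6x⁵. Subtract (−6x⁵)·D = 18x⁶ + 48x⁵. Remainder: −27x⁵ − 78x⁴ + 5x³ + 80x² + 88x + 68.
Step 2: lead(−27x⁵ − 78x⁴ + 5x³ + 80x² + 88x + 68) ÷ lead(D) = −27x⁵ ÷ −3x = 9x⁴. Subtract (9x⁴)·D = −27x⁵ − 72x⁴. Remainder: −6x⁴ + 5x³ + 80x² + 88x + 68.
Step 3: lead(−6x⁴ + 5x³ + 80x² + 88x + 68) ÷ lead(D) = −6x⁴ ÷ −3x = 2x³. Subtract (2x³)·D = −6x⁴ − 16x³. Remainder: 21x³ + 80x² + 88x + 68.
Step 4: lead(21x³ + 80x² + 88x + 68) ÷ lead(D) = 21x³ ÷ −3x = −7x². Subtract (−7x²)·D = 21x³ + 56x². Remainder: 24x² + 88x + 68.
Step 5: lead(24x² + 88x + 68) ÷ lead(D) = 24x² ÷ −3x = −8x. Subtract (−8x)·D = 24x² + 64x. Remainder: 24x + 68.
Step 6: lead(24x + 68) ÷ lead(D) = 24x ÷ −3x = −8. Subtract (−8)·D = 24x + 64. Remainder: 4.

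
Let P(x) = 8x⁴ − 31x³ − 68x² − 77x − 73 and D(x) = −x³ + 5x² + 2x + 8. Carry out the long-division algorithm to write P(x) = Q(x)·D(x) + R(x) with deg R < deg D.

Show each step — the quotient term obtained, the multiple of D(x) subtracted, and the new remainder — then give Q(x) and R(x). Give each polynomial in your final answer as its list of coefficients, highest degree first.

Step 1: lead(8x⁴ − 31x³ − 68x² − 77x − 73) ÷ lead(D) = 8x⁴ ÷ −x³ = −8x. Subtract (−8x)·D = 8x⁴ − 40x³ − 16x² − 64x. Remainder: 9x³ − 52x² − 13x − 73.
Step 2: lead(9x³ − 52x² − 13x − 73) ÷ lead(D) = 9x³ ÷ −x³ = −9. Subtract (−9)·D = 9x³ − 45x² − 18x − 72. Remainder: −7x² + 5x − 1.

Q = [-8, -9]; R = [-7, 5, -1]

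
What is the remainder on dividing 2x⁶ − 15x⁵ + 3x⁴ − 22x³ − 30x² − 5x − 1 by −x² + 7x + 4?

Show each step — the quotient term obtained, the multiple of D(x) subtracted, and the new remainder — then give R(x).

Step 1: lead(2x⁶ − 15x⁵ + 3x⁴ − 22x³ − 30x² − 5x − 1) ÷ lead(D) = 2x⁶ ÷ −x² = −2x⁴. Subtract (−2x⁴)·D = 2x⁶ − 14x⁵ − 8x⁴. Remainder: −x⁵ + 11x⁴ − 22x³ − 30x² − 5x − 1.
Step 2: lead(−x⁵ + 11x⁴ − 22x³ − 30x² − 5x − 1) ÷ lead(D) = −x⁵ ÷ −x² = x³. Subtract (x³)·D = −x⁵ + 7x⁴ + 4x³. Remainder: 4x⁴ − 26x³ − 30x² − 5x − 1.
Step 3: lead(4x⁴ − 26x³ − 30x² − 5x − 1) ÷ lead(D) = 4x⁴ ÷ −x² = −4x². Subtract (−4x²)·D = 4x⁴ − 28x³ − 16x². Remainder: 2x³ − 14x² − 5x − 1.
Step 4: lead(2x³ − 14x² − 5x − 1) ÷ lead(D) = 2x³ ÷ −x² = −2x. Subtract (−2x)·D = 2x³ − 14x² − 8x. Remainder: 3x − 1.

R(x) = 3x − 1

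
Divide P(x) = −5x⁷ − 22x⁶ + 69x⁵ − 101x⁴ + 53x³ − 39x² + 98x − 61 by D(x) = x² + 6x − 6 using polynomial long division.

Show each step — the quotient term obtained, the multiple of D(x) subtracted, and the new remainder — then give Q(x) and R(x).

Q(x) = −5x⁵ + 8x⁴ − 9x³ + x² − 7x + 9; R(x) = 2x − 7

Step 1: lead(−5x⁷ − 22x⁶ + 69x⁵ − 101x⁴ + 53x³ − 39x² + 98x − 61) ÷ lead(D) = −5x⁷ ÷ x² = −5x⁵. Subtract (−5x⁵)·D = −5x⁷ − 30x⁶ + 30x⁵. Remainder: 8x⁶ + 39x⁵ − 101x⁴ + 53x³ − 39x² + 98x − 61.
Step 2: lead(8x⁶ + 39x⁵ − 101x⁴ + 53x³ − 39x² + 98x − 61) ÷ lead(D) = 8x⁶ ÷ x² = 8x⁴. Subtract (8x⁴)·D = 8x⁶ + 48x⁵ − 48x⁴. Remainder: −9x⁵ − 53x⁴ + 53x³ − 39x² + 98x − 61.
Step 3: lead(−9x⁵ − 53x⁴ + 53x³ − 39x² + 98x − 61) ÷ lead(D) = −9x⁵ ÷ x² = −9x³. Subtract (−9x³)·D = −9x⁵ − 54x⁴ + 54x³. Remainder: x⁴ − x³ − 39x² + 98x − 61.
Step 4: lead(x⁴ − x³ − 39x² + 98x − 61) ÷ lead(D) = x⁴ ÷ x² = x². Subtract (x²)·D = x⁴ + 6x³ − 6x². Remainder: −7x³ − 33x² + 98x − 61.
Step 5: lead(−7x³ − 33x² + 98x − 61) ÷ lead(D) = −7x³ ÷ x² = −7x. Subtract (−7x)·D = −7x³ − 42x² + 42x. Remainder: 9x² + 56x − 61.
Step 6: lead(9x² + 56x − 61) ÷ lead(D) = 9x² ÷ x² = 9. Subtract (9)·D = 9x² + 54x − 54. Remainder: 2x − 7.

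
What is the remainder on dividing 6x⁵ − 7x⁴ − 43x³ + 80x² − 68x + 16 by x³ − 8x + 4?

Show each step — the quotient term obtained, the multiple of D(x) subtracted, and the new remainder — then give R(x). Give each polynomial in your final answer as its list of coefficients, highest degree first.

Step 1: lead(6x⁵ − 7x⁴ − 43x³ + 80x² − 68x + 16) ÷ lead(D) = 6x⁵ ÷ x³ = 6x². Subtract (6x²)·D = 6x⁵ − 48x³ + 24x². Remainder: −7x⁴ + 5x³ + 56x² − 68x + 16.
Step 2: lead(−7x⁴ + 5x³ + 56x² − 68x + 16) ÷ lead(D) = −7x⁴ ÷ x³ = −7x. Subtract (−7x)·D = −7x⁴ + 56x² − 28x. Remainder: 5x³ − 40x + 16.
Step 3: lead(5x³ − 40x + 16) ÷ lead(D) = 5x³ ÷ x³ = 5. Subtract (5)·D = 5x³ − 40x + 20. Remainder: −4.

R = [-4]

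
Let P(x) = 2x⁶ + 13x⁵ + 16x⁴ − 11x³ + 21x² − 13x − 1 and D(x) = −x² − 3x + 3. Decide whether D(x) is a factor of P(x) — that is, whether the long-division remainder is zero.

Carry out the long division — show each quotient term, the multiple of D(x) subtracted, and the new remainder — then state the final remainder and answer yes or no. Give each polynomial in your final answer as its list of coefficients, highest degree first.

R = [-1, 8], so D(x) is not a factor of P(x). no

Step 1: lead(2x⁶ + 13x⁵ + 16x⁴ − 11x³ + 21x² − 13x − 1) ÷ lead(D) = 2x⁶ ÷ −x² = −2x⁴. Subtract (−2x⁴)·D = 2x⁶ + 6x⁵ − 6x⁴. Remainder: 7x⁵ + 22x⁴ − 11x³ + 21x² − 13x − 1.
Step 2: lead(7x⁵ + 22x⁴ − 11x³ + 21x² − 13x − 1) ÷ lead(D) = 7x⁵ ÷ −x² = −7x³. Subtract (−7x³)·D = 7x⁵ + 21x⁴ − 21x³. Remainder: x⁴ + 10x³ + 21x² − 13x − 1.
Step 3: lead(x⁴ + 10x³ + 21x² − 13x − 1) ÷ lead(D) = x⁴ ÷ −x² = −x². Subtract (−x²)·D = x⁴ + 3x³ − 3x². Remainder: 7x³ + 24x² − 13x − 1.
Step 4: lead(7x³ + 24x² − 13x − 1) ÷ lead(D) = 7x³ ÷ −x² = −7x. Subtract (−7x)·D = 7x³ + 21x² − 21x. Remainder: 3x² + 8x − 1.
Step 5: lead(3x² + 8x − 1) ÷ lead(D) = 3x² ÷ −x² = −3. Subtract (−3)·D = 3x² + 9x − 9. Remainder: −x + 8.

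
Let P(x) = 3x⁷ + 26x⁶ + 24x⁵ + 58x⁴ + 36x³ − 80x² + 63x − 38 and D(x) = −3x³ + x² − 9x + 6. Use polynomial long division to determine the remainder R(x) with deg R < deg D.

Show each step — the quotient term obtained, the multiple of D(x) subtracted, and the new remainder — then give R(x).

Step 1: lead(3x⁷ + 26x⁶ + 24x⁵ + 58x⁴ + 36x³ − 80x² + 63x − 38) ÷ lead(D) = 3x⁷ ÷ −3x³ = −x⁴. Subtract (−x⁴)·D = 3x⁷ − x⁶ + 9x⁵ − 6x⁴. Remainder: 27x⁶ + 15x⁵ + 64x⁴ + 36x³ − 80x² + 63x − 38.
Step 2: lead(27x⁶ + 15x⁵ + 64x⁴ + 36x³ − 80x² + 63x − 38) ÷ lead(D) = 27x⁶ ÷ −3x³ = −9x³. Subtract (−9x³)·D = 27x⁶ − 9x⁵ + 81x⁴ − 54x³. Remainder: 24x⁵ − 17x⁴ + 90x³ − 80x² + 63x − 38.
Step 3: lead(24x⁵ − 17x⁴ + 90x³ − 80x² + 63x − 38) ÷ lead(D) = 24x⁵ ÷ −3x³ = −8x². Subtract (−8x²)·D = 24x⁵ − 8x⁴ + 72x³ − 48x². Remainder: −9x⁴ + 18x³ − 32x² + 63x − 38.
Step 4: lead(−9x⁴ + 18x³ − 32x² + 63x − 38) ÷ lead(D) = −9x⁴ ÷ −3x³ = 3x. Subtract (3x)·D = −9x⁴ + 3x³ − 27x² + 18x. Remainder: 15x³ − 5x² + 45x − 38.
Step 5: lead(15x³ − 5x² + 45x − 38) ÷ lead(D) = 15x³ ÷ −3x³ = −5. Subtract (−5)·D = 15x³ − 5x² + 45x − 30. Remainder: −8.

R(x) = −8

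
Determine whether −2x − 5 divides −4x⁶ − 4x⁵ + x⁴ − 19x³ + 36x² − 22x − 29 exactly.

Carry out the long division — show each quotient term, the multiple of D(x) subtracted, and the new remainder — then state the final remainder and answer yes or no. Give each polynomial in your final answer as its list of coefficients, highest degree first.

Step 1: lead(−4x⁶ − 4x⁵ + x⁴ − 19x³ + 36x² − 22x − 29) ÷ lead(D) = −4x⁶ ÷ −2x = 2x⁵. Subtract (2x⁵)·D = −4x⁶ − 10x⁵. Remainder: 6x⁵ + x⁴ − 19x³ + 36x² − 22x − 29.
Step 2: lead(6x⁵ + x⁴ − 19x³ + 36x² − 22x − 29) ÷ lead(D) = 6x⁵ ÷ −2x = −3x⁴. Subtract (−3x⁴)·D = 6x⁵ + 15x⁴. Remainder: −14x⁴ − 19x³ + 36x² − 22x − 29.
Step 3: lead(−14x⁴ − 19x³ + 36x² − 22x − 29) ÷ lead(D) = −14x⁴ ÷ −2x = 7x³. Subtract (7x³)·D = −14x⁴ − 35x³. Remainder: 16x³ + 36x² − 22x − 29.
Step 4: lead(16x³ + 36x² − 22x − 29) ÷ lead(D) = 16x³ ÷ −2x = −8x². Subtract (−8x²)·D = 16x³ + 40x². Remainder: −4x² − 22x − 29.
Step 5: lead(−4x² − 22x − 29) ÷ lead(D) = −4x² ÷ −2x = 2x. Subtract (2x)·D = −4x² − 10x. Remainder: −12x − 29.
Step 6: lead(−12x − 29) ÷ lead(D) = −12x ÷ −2x = 6. Subtract (6)·D = −12x − 30. Remainder: 1.

R = [1], so D(x) is not a factor of P(x). no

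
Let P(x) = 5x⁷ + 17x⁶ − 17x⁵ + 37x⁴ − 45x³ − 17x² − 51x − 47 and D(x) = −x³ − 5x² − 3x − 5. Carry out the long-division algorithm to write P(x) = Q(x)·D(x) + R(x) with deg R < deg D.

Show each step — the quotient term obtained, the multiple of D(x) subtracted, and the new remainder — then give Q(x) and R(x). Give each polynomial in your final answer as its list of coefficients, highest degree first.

Step 1: lead(5x⁷ + 17x⁶ − 17x⁵ + 37x⁴ − 45x³ − 17x² − 51x − 47) ÷ lead(D) = 5x⁷ ÷ −x³ = −5x⁴. Subtract (−5x⁴)·D = 5x⁷ + 25x⁶ + 15x⁵ + 25x⁴. Remainder: −8x⁶ − 32x⁵ + 12x⁴ − 45x³ − 17x² − 51x − 47.
Step 2: lead(−8x⁶ − 32x⁵ + 12x⁴ − 45x³ − 17x² − 51x − 47) ÷ lead(D) = −8x⁶ ÷ −x³ = 8x³. Subtract (8x³)·D = −8x⁶ − 40x⁵ − 24x⁴ − 40x³. Remainder: 8x⁵ + 36x⁴ − 5x³ − 17x² − 51x − 47.
Step 3: lead(8x⁵ + 36x⁴ − 5x³ − 17x² − 51x − 47) ÷ lead(D) = 8x⁵ ÷ −x³ = −8x². Subtract (−8x²)·D = 8x⁵ + 40x⁴ + 24x³ + 40x². Remainder: −4x⁴ − 29x³ − 57x² − 51x − 47.
Step 4: lead(−4x⁴ − 29x³ − 57x² − 51x − 47) ÷ lead(D) = −4x⁴ ÷ −x³ = 4x. Subtract (4x)·D = −4x⁴ − 20x³ − 12x² − 20x. Remainder: −9x³ − 45x² − 31x − 47.
Step 5: lead(−9x³ − 45x² − 31x − 47) ÷ lead(D) = −9x³ ÷ −x³ = 9. Subtract (9)·D = −9x³ − 45x² − 27x − 45. Remainder: −4x − 2.

Q = [-5, 8, -8, 4, 9]; R = [-4, -2]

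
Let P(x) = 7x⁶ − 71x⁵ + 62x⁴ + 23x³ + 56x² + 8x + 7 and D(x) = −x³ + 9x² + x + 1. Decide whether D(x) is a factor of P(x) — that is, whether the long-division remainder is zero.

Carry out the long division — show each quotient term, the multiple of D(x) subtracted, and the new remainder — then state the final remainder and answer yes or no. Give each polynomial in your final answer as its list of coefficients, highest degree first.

R = [2], so D(x) is not a factor of P(x). no

Step 1: lead(7x⁶ − 71x⁵ + 62x⁴ + 23x³ + 56x² + 8x + 7) ÷ lead(D) = 7x⁶ ÷ −x³ = −7x³. Subtract (−7x³)·D = 7x⁶ − 63x⁵ − 7x⁴ − 7x³. Remainder: −8x⁵ + 69x⁴ + 30x³ + 56x² + 8x + 7.
Step 2: lead(−8x⁵ + 69x⁴ + 30x³ + 56x² + 8x + 7) ÷ lead(D) = −8x⁵ ÷ −x³ = 8x². Subtract (8x²)·D = −8x⁵ + 72x⁴ + 8x³ + 8x². Remainder: −3x⁴ + 22x³ + 48x² + 8x + 7.
Step 3: lead(−3x⁴ + 22x³ + 48x² + 8x + 7) ÷ lead(D) = −3x⁴ ÷ −x³ = 3x. Subtract (3x)·D = −3x⁴ + 27x³ + 3x² + 3x. Remainder: −5x³ + 45x² + 5x + 7.
Step 4: lead(−5x³ + 45x² + 5x + 7) ÷ lead(D) = −5x³ ÷ −x³ = 5. Subtract (5)·D = −5x³ + 45x² + 5x + 5. Remainder: 2.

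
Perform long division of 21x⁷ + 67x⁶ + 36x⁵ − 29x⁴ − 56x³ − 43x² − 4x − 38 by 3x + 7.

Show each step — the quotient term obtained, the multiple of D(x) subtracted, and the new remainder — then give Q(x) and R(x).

Q(x) = 7x⁶ + 6x⁵ − 2x⁴ − 5x³ − 7x² + 2x − 6; R(x) = 4

Step 1: lead(21x⁷ + 67x⁶ + 36x⁵ − 29x⁴ − 56x³ − 43x² − 4x − 38) ÷ lead(D) = 21x⁷ ÷ 3x = 7x⁶. Subtract (7x⁶)·D = 21x⁷ + 49x⁶. Remainder: 18x⁶ + 36x⁵ − 29x⁴ − 56x³ − 43x² − 4x − 38.
Step 2: lead(18x⁶ + 36x⁵ − 29x⁴ − 56x³ − 43x² − 4x − 38) ÷ lead(D) = 18x⁶ ÷ 3x = 6x⁵. Subtract (6x⁵)·D = 18x⁶ + 42x⁵. Remainder: −6x⁵ − 29x⁴ − 56x³ − 43x² − 4x − 38.
Step 3: lead(−6x⁵ − 29x⁴ − 56x³ − 43x² − 4x − 38) ÷ lead(D) = −6x⁵ ÷ 3x = −2x⁴. Subtract (−2x⁴)·D = −6x⁵ − 14x⁴. Remainder: −15x⁴ − 56x³ − 43x² − 4x − 38.
Step 4: lead(−15x⁴ − 56x³ − 43x² − 4x − 38) ÷ lead(D) = −15x⁴ ÷ 3x = −5x³. Subtract (−5x³)·D = −15x⁴ − 35x³. Remainder: −21x³ − 43x² − 4x − 38.
Step 5: lead(−21x³ − 43x² − 4x − 38) ÷ lead(D) = −21x³ ÷ 3x = −7x². Subtract (−7x²)·D = −21x³ − 49x². Remainder: 6x² − 4x − 38.
Step 6: lead(6x² − 4x − 38) ÷ lead(D) = 6x² ÷ 3x = 2x. Subtract (2x)·D = 6x² + 14x. Remainder: −18x − 38.
Step 7: lead(−18x − 38) ÷ lead(D) = −18x ÷ 3x = −6. Subtract (−6)·D = −18x − 42. Remainder: 4.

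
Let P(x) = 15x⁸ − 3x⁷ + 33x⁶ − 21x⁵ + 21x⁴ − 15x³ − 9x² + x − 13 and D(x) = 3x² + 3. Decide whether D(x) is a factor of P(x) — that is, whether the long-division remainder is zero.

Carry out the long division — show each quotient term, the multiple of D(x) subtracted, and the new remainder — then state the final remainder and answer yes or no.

Step 1: lead(15x⁸ − 3x⁷ + 33x⁶ − 21x⁵ + 21x⁴ − 15x³ − 9x² + x − 13) ÷ lead(D) = 15x⁸ ÷ 3x² = 5x⁶. Subtract (5x⁶)·D = 15x⁸ + 15x⁶. Remainder: −3x⁷ + 18x⁶ − 21x⁵ + 21x⁴ − 15x³ − 9x² + x − 13.
Step 2: lead(−3x⁷ + 18x⁶ − 21x⁵ + 21x⁴ − 15x³ − 9x² + x − 13) ÷ lead(D) = −3x⁷ ÷ 3x² = −x⁵. Subtract (−x⁵)·D = −3x⁷ − 3x⁵. Remainder: 18x⁶ − 18x⁵ + 21x⁴ − 15x³ − 9x² + x − 13.
Step 3: lead(18x⁶ − 18x⁵ + 21x⁴ − 15x³ − 9x² + x − 13) ÷ lead(D) = 18x⁶ ÷ 3x² = 6x⁴. Subtract (6x⁴)·D = 18x⁶ + 18x⁴. Remainder: −18x⁵ + 3x⁴ − 15x³ − 9x² + x − 13.
Step 4: lead(−18x⁵ + 3x⁴ − 15x³ − 9x² + x − 13) ÷ lead(D) = −18x⁵ ÷ 3x² = −6x³. Subtract (−6x³)·D = −18x⁵ − 18x³. Remainder: 3x⁴ + 3x³ − 9x² + x − 13.
Step 5: lead(3x⁴ + 3x³ − 9x² + x − 13) ÷ lead(D) = 3x⁴ ÷ 3x² = x². Subtract (x²)·D = 3x⁴ + 3x². Remainder: 3x³ − 12x² + x − 13.
Step 6: lead(3x³ − 12x² + x − 13) ÷ lead(D) = 3x³ ÷ 3x² = x. Subtract (x)·D = 3x³ + 3x. Remainder: −12x² − 2x − 13.
Step 7: lead(−12x² − 2x − 13) ÷ lead(D) = −12x² ÷ 3x² = −4. Subtract (−4)·D = −12x² − 12. Remainder: −2x − 1.

R(x) = −2x − 1, so D(x) is not a factor of P(x). no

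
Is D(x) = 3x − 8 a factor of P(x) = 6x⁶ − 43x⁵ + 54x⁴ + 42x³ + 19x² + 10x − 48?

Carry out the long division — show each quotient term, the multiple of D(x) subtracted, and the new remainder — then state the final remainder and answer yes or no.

R(x) = 0, so D(x) is a factor of P(x). yes

Step 1: lead(6x⁶ − 43x⁵ + 54x⁴ + 42x³ + 19x² + 10x − 48) ÷ lead(D) = 6x⁶ ÷ 3x = 2x⁵. Subtract (2x⁵)·D = 6x⁶ − 16x⁵. Remainder: −27x⁵ + 54x⁴ + 42x³ + 19x² + 10x − 48.
Step 2: lead(−27x⁵ + 54x⁴ + 42x³ + 19x² + 10x − 48) ÷ lead(D) = −27x⁵ ÷ 3x = −9x⁴. Subtract (−9x⁴)·D = −27x⁵ + 72x⁴. Remainder: −18x⁴ + 42x³ + 19x² + 10x − 48.
Step 3: lead(−18x⁴ + 42x³ + 19x² + 10x − 48) ÷ lead(D) = −18x⁴ ÷ 3x = −6x³. Subtract (−6x³)·D = −18x⁴ + 48x³. Remainder: −6x³ + 19x² + 10x − 48.
Step 4: lead(−6x³ + 19x² + 10x − 48) ÷ lead(D) = −6x³ ÷ 3x = −2x². Subtract (−2x²)·D = −6x³ + 16x². Remainder: 3x² + 10x − 48.
Step 5: lead(3x² + 10x − 48) ÷ lead(D) = 3x² ÷ 3x = x. Subtract (x)·D = 3x² − 8x. Remainder: 18x − 48.
Step 6: lead(18x − 48) ÷ lead(D) = 18x ÷ 3x = 6. Subtract (6)·D = 18x − 48. Remainder: 0.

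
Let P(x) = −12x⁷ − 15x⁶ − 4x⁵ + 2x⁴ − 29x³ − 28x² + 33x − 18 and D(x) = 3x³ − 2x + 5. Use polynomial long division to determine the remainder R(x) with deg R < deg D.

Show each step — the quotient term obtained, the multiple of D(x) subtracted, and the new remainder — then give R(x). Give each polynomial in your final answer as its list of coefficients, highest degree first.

Step 1: lead(−12x⁷ − 15x⁶ − 4x⁵ + 2x⁴ − 29x³ − 28x² + 33x − 18) ÷ lead(D) = −12x⁷ ÷ 3x³ = −4x⁴. Subtract (−4x⁴)·D = −12x⁷ + 8x⁵ − 20x⁴. Remainder: −15x⁶ − 12x⁵ + 22x⁴ − 29x³ − 28x² + 33x − 18.
Step 2: lead(−15x⁶ − 12x⁵ + 22x⁴ − 29x³ − 28x² + 33x − 18) ÷ lead(D) = −15x⁶ ÷ 3x³ = −5x³. Subtract (−5x³)·D = −15x⁶ + 10x⁴ − 25x³. Remainder: −12x⁵ + 12x⁴ − 4x³ − 28x² + 33x − 18.
Step 3: lead(−12x⁵ + 12x⁴ − 4x³ − 28x² + 33x − 18) ÷ lead(D) = −12x⁵ ÷ 3x³ = −4x². Subtract (−4x²)·D = −12x⁵ + 8x³ − 20x². Remainder: 12x⁴ − 12x³ − 8x² + 33x − 18.
Step 4: lead(12x⁴ − 12x³ − 8x² + 33x − 18) ÷ lead(D) = 12x⁴ ÷ 3x³ = 4x. Subtract (4x)·D = 12x⁴ − 8x² + 20x. Remainder: −12x³ + 13x − 18.
Step 5: lead(−12x³ + 13x − 18) ÷ lead(D) = −12x³ ÷ 3x³ = −4. Subtract (−4)·D = −12x³ + 8x − 20. Remainder: 5x + 2.

R = [5, 2]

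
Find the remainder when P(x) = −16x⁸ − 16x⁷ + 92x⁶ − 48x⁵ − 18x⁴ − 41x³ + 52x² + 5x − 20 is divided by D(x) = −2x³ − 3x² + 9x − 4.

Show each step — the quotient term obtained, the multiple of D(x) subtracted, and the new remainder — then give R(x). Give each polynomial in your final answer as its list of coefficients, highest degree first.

R = [-2, -8]

Step 1: lead(−16x⁸ − 16x⁷ + 92x⁶ − 48x⁵ − 18x⁴ − 41x³ + 52x² + 5x − 20) ÷ lead(D) = −16x⁸ ÷ −2x³ = 8x⁵. Subtract (8x⁵)·D = −16x⁸ − 24x⁷ + 72x⁶ − 32x⁵. Remainder: 8x⁷ + 20x⁶ − 16x⁵ − 18x⁴ − 41x³ + 52x² + 5x − 20.
Step 2: lead(8x⁷ + 20x⁶ − 16x⁵ − 18x⁴ − 41x³ + 52x² + 5x − 20) ÷ lead(D) = 8x⁷ ÷ −2x³ = −4x⁴. Subtract (−4x⁴)·D = 8x⁷ + 12x⁶ − 36x⁵ + 16x⁴. Remainder: 8x⁶ + 20x⁵ − 34x⁴ − 41x³ + 52x² + 5x − 20.
Step 3: lead(8x⁶ + 20x⁵ − 34x⁴ − 41x³ + 52x² + 5x − 20) ÷ lead(D) = 8x⁶ ÷ −2x³ = −4x³. Subtract (−4x³)·D = 8x⁶ + 12x⁵ − 36x⁴ + 16x³. Remainder: 8x⁵ + 2x⁴ − 57x³ + 52x² + 5x − 20.
Step 4: lead(8x⁵ + 2x⁴ − 57x³ + 52x² + 5x − 20) ÷ lead(D) = 8x⁵ ÷ −2x³ = −4x². Subtract (−4x²)·D = 8x⁵ + 12x⁴ − 36x³ + 16x². Remainder: −10x⁴ − 21x³ + 36x² + 5x − 20.
Step 5: lead(−10x⁴ − 21x³ + 36x² + 5x − 20) ÷ lead(D) = −10x⁴ ÷ −2x³ = 5x. Subtract (5x)·D = −10x⁴ − 15x³ + 45x² − 20x. Remainder: −6x³ − 9x² + 25x − 20.
Step 6: lead(−6x³ − 9x² + 25x − 20) ÷ lead(D) = −6x³ ÷ −2x³ = 3. Subtract (3)·D = −6x³ − 9x² + 27x − 12. Remainder: −2x − 8.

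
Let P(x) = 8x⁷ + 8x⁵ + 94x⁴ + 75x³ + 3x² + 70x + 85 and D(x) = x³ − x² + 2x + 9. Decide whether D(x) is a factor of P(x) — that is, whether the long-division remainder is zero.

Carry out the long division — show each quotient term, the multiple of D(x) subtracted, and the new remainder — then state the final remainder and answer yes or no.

Step 1: lead(8x⁷ + 8x⁵ + 94x⁴ + 75x³ + 3x² + 70x + 85) ÷ lead(D) = 8x⁷ ÷ x³ = 8x⁴. Subtract (8x⁴)·D = 8x⁷ − 8x⁶ + 16x⁵ + 72x⁴. Remainder: 8x⁶ − 8x⁵ + 22x⁴ + 75x³ + 3x² + 70x + 85.
Step 2: lead(8x⁶ − 8x⁵ + 22x⁴ + 75x³ + 3x² + 70x + 85) ÷ lead(D) = 8x⁶ ÷ x³ = 8x³. Subtract (8x³)·D = 8x⁶ − 8x⁵ + 16x⁴ + 72x³. Remainder: 6x⁴ + 3x³ + 3x² + 70x + 85.
Step 3: lead(6x⁴ + 3x³ + 3x² + 70x + 85) ÷ lead(D) = 6x⁴ ÷ x³ = 6x. Subtract (6x)·D = 6x⁴ − 6x³ + 12x² + 54x. Remainder: 9x³ − 9x² + 16x + 85.
Step 4: lead(9x³ − 9x² + 16x + 85) ÷ lead(D) = 9x³ ÷ x³ = 9. Subtract (9)·D = 9x³ − 9x² + 18x + 81. Remainder: −2x + 4.

R(x) = −2x + 4, so D(x) is not a factor of P(x). no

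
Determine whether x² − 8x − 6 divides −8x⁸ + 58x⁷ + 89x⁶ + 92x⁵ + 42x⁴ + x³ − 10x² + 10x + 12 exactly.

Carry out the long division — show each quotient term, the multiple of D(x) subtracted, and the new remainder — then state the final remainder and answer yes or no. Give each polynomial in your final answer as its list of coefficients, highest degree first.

Step 1: lead(−8x⁸ + 58x⁷ + 89x⁶ + 92x⁵ + 42x⁴ + x³ − 10x² + 10x + 12) ÷ lead(D) = −8x⁸ ÷ x² = −8x⁶. Subtract (−8x⁶)·D = −8x⁸ + 64x⁷ + 48x⁶. Remainder: −6x⁷ + 41x⁶ + 92x⁵ + 42x⁴ + x³ − 10x² + 10x + 12.
Step 2: lead(−6x⁷ + 41x⁶ + 92x⁵ + 42x⁴ + x³ − 10x² + 10x + 12) ÷ lead(D) = −6x⁷ ÷ x² = −6x⁵. Subtract (−6x⁵)·D = −6x⁷ + 48x⁶ + 36x⁵. Remainder: −7x⁶ + 56x⁵ + 42x⁴ + x³ − 10x² + 10x + 12.
Step 3: lead(−7x⁶ + 56x⁵ + 42x⁴ + x³ − 10x² + 10x + 12) ÷ lead(D) = −7x⁶ ÷ x² = −7x⁴. Subtract (−7x⁴)·D = −7x⁶ + 56x⁵ + 42x⁴. Remainder: x³ − 10x² + 10x + 12.
Step 4: lead(x³ − 10x² + 10x + 12) ÷ lead(D) = x³ ÷ x² = x. Subtract (x)·D = x³ − 8x² − 6x. Remainder: −2x² + 16x + 12.
Step 5: lead(−2x² + 16x + 12) ÷ lead(D) = −2x² ÷ x² = −2. Subtract (−2)·D = −2x² + 16x + 12. Remainder: 0.

R = [0], so D(x) is a factor of P(x). yes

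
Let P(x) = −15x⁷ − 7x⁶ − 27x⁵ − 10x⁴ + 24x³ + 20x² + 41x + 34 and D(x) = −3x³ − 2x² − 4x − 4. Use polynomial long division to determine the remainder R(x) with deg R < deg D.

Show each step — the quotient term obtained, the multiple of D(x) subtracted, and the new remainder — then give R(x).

R(x) = −7x + 2

Step 1: lead(−15x⁷ − 7x⁶ − 27x⁵ − 10x⁴ + 24x³ + 20x² + 41x + 34) ÷ lead(D) = −15x⁷ ÷ −3x³ = 5x⁴. Subtract (5x⁴)·D = −15x⁷ − 10x⁶ − 20x⁵ − 20x⁴. Remainder: 3x⁶ − 7x⁵ + 10x⁴ + 24x³ + 20x² + 41x + 34.
Step 2: lead(3x⁶ − 7x⁵ + 10x⁴ + 24x³ + 20x² + 41x + 34) ÷ lead(D) = 3x⁶ ÷ −3x³ = −x³. Subtract (−x³)·D = 3x⁶ + 2x⁵ + 4x⁴ + 4x³. Remainder: −9x⁵ + 6x⁴ + 20x³ + 20x² + 41x + 34.
Step 3: lead(−9x⁵ + 6x⁴ + 20x³ + 20x² + 41x + 34) ÷ lead(D) = −9x⁵ ÷ −3x³ = 3x². Subtract (3x²)·D = −9x⁵ − 6x⁴ − 12x³ − 12x². Remainder: 12x⁴ + 32x³ + 32x² + 41x + 34.
Step 4: lead(12x⁴ + 32x³ + 32x² + 41x + 34) ÷ lead(D) = 12x⁴ ÷ −3x³ = −4x. Subtract (−4x)·D = 12x⁴ + 8x³ + 16x² + 16x. Remainder: 24x³ + 16x² + 25x + 34.
Step 5: lead(24x³ + 16x² + 25x + 34) ÷ lead(D) = 24x³ ÷ −3x³ = −8. Subtract (−8)·D = 24x³ + 16x² + 32x + 32. Remainder: −7x + 2.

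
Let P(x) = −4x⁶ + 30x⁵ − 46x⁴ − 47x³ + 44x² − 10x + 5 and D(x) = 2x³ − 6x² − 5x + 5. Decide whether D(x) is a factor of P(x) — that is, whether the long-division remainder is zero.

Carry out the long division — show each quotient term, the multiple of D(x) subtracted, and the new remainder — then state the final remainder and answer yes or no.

R(x) = 0, so D(x) is a factor of P(x). yes

Step 1: lead(−4x⁶ + 30x⁵ − 46x⁴ − 47x³ + 44x² − 10x + 5) ÷ lead(D) = −4x⁶ ÷ 2x³ = −2x³. Subtract (−2x³)·D = −4x⁶ + 12x⁵ + 10x⁴ − 10x³. Remainder: 18x⁵ − 56x⁴ − 37x³ + 44x² − 10x + 5.
Step 2: lead(18x⁵ − 56x⁴ − 37x³ + 44x² − 10x + 5) ÷ lead(D) = 18x⁵ ÷ 2x³ = 9x². Subtract (9x²)·D = 18x⁵ − 54x⁴ − 45x³ + 45x². Remainder: −2x⁴ + 8x³ − x² − 10x + 5.
Step 3: lead(−2x⁴ + 8x³ − x² − 10x + 5) ÷ lead(D) = −2x⁴ ÷ 2x³ = −x. Subtract (−x)·D = −2x⁴ + 6x³ + 5x² − 5x. Remainder: 2x³ − 6x² − 5x + 5.
Step 4: lead(2x³ − 6x² − 5x + 5) ÷ lead(D) = 2x³ ÷ 2x³ = 1. Subtract (1)·D = 2x³ − 6x² − 5x + 5. Remainder: 0.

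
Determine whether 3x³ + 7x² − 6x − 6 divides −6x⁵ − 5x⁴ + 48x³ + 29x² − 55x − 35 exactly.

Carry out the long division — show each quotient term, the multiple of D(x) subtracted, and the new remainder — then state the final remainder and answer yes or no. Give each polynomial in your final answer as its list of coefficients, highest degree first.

R = [-7, -5], so D(x) is not a factor of P(x). no

Step 1: lead(−6x⁵ − 5x⁴ + 48x³ + 29x² − 55x − 35) ÷ lead(D) = −6x⁵ ÷ 3x³ = −2x². Subtract (−2x²)·D = −6x⁵ − 14x⁴ + 12x³ + 12x². Remainder: 9x⁴ + 36x³ + 17x² − 55x − 35.
Step 2: lead(9x⁴ + 36x³ + 17x² − 55x − 35) ÷ lead(D) = 9x⁴ ÷ 3x³ = 3x. Subtract (3x)·D = 9x⁴ + 21x³ − 18x² − 18x. Remainder: 15x³ + 35x² − 37x − 35.
Step 3: lead(15x³ + 35x² − 37x − 35) ÷ lead(D) = 15x³ ÷ 3x³ = 5. Subtract (5)·D = 15x³ + 35x² − 30x − 30. Remainder: −7x − 5.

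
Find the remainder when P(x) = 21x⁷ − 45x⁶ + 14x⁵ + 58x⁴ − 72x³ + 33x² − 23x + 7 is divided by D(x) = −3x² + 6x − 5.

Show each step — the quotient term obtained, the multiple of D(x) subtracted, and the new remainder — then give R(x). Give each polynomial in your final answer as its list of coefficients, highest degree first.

R = [-8, 7]

Step 1: lead(21x⁷ − 45x⁶ + 14x⁵ + 58x⁴ − 72x³ + 33x² − 23x + 7) ÷ lead(D) = 21x⁷ ÷ −3x² = −7x⁵. Subtract (−7x⁵)·D = 21x⁷ − 42x⁶ + 35x⁵. Remainder: −3x⁶ − 21x⁵ + 58x⁴ − 72x³ + 33x² − 23x + 7.
Step 2: lead(−3x⁶ − 21x⁵ + 58x⁴ − 72x³ + 33x² − 23x + 7) ÷ lead(D) = −3x⁶ ÷ −3x² = x⁴. Subtract (x⁴)·D = −3x⁶ + 6x⁵ − 5x⁴. Remainder: −27x⁵ + 63x⁴ − 72x³ + 33x² − 23x + 7.
Step 3: lead(−27x⁵ + 63x⁴ − 72x³ + 33x² − 23x + 7) ÷ lead(D) = −27x⁵ ÷ −3x² = 9x³. Subtract (9x³)·D = −27x⁵ + 54x⁴ − 45x³. Remainder: 9x⁴ − 27x³ + 33x² − 23x + 7.
Step 4: lead(9x⁴ − 27x³ + 33x² − 23x + 7) ÷ lead(D) = 9x⁴ ÷ −3x² = −3x². Subtract (−3x²)·D = 9x⁴ − 18x³ + 15x². Remainder: −9x³ + 18x² − 23x + 7.
Step 5: lead(−9x³ + 18x² − 23x + 7) ÷ lead(D) = −9x³ ÷ −3x² = 3x. Subtract (3x)·D = −9x³ + 18x² − 15x. Remainder: −8x + 7.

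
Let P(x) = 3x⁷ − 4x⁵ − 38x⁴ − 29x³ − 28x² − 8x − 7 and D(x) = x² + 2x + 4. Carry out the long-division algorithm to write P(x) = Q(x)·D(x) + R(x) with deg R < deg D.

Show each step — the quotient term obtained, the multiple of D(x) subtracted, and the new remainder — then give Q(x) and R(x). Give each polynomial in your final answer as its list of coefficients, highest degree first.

Q = [3, -6, -4, -6, -1, -2]; R = [1]

Step 1: lead(3x⁷ − 4x⁵ − 38x⁴ − 29x³ − 28x² − 8x − 7) ÷ lead(D) = 3x⁷ ÷ x² = 3x⁵. Subtract (3x⁵)·D = 3x⁷ + 6x⁶ + 12x⁵. Remainder: −6x⁶ − 16x⁵ − 38x⁴ − 29x³ − 28x² − 8x − 7.
Step 2: lead(−6x⁶ − 16x⁵ − 38x⁴ − 29x³ − 28x² − 8x − 7) ÷ lead(D) = −6x⁶ ÷ x² = −6x⁴. Subtract (−6x⁴)·D = −6x⁶ − 12x⁵ − 24x⁴. Remainder: −4x⁵ − 14x⁴ − 29x³ − 28x² − 8x − 7.
Step 3: lead(−4x⁵ − 14x⁴ − 29x³ − 28x² − 8x − 7) ÷ lead(D) = −4x⁵ ÷ x² = −4x³. Subtract (−4x³)·D = −4x⁵ − 8x⁴ − 16x³. Remainder: −6x⁴ − 13x³ − 28x² − 8x − 7.
Step 4: lead(−6x⁴ − 13x³ − 28x² − 8x − 7) ÷ lead(D) = −6x⁴ ÷ x² = −6x². Subtract (−6x²)·D = −6x⁴ − 12x³ − 24x². Remainder: −x³ − 4x² − 8x − 7.
Step 5: lead(−x³ − 4x² − 8x − 7) ÷ lead(D) = −x³ ÷ x² = −x. Subtract (−x)·D = −x³ − 2x² − 4x. Remainder: −2x² − 4x − 7.
Step 6: lead(−2x² − 4x − 7) ÷ lead(D) = −2x² ÷ x² = −2. Subtract (−2)·D = −2x² − 4x − 8. Remainder: 1.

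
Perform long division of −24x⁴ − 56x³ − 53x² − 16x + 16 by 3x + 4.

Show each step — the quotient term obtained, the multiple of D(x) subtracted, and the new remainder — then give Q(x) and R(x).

Q(x) = −8x³ − 8x² − 7x + 4; R(x) = 0

Step 1: lead(−24x⁴ − 56x³ − 53x² − 16x + 16) ÷ lead(D) = −24x⁴ ÷ 3x = −8x³. Subtract (−8x³)·D = −24x⁴ − 32x³. Remainder: −24x³ − 53x² − 16x + 16.
Step 2: lead(−24x³ − 53x² − 16x + 16) ÷ lead(D) = −24x³ ÷ 3x = −8x². Subtract (−8x²)·D = −24x³ − 32x². Remainder: −21x² − 16x + 16.
Step 3: lead(−21x² − 16x + 16) ÷ lead(D) = −21x² ÷ 3x = −7x. Subtract (−7x)·D = −21x² − 28x. Remainder: 12x + 16.
Step 4: lead(12x + 16) ÷ lead(D) = 12x ÷ 3x = 4. Subtract (4)·D = 12x + 16. Remainder: 0.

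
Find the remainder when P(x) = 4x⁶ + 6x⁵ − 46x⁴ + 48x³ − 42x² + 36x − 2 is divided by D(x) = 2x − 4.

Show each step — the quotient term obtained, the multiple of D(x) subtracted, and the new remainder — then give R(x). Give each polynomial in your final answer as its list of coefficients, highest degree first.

Step 1: lead(4x⁶ + 6x⁵ − 46x⁴ + 48x³ − 42x² + 36x − 2) ÷ lead(D) = 4x⁶ ÷ 2x = 2x⁵. Subtract (2x⁵)·D = 4x⁶ − 8x⁵. Remainder: 14x⁵ − 46x⁴ + 48x³ − 42x² + 36x − 2.
Step 2: lead(14x⁵ − 46x⁴ + 48x³ − 42x² + 36x − 2) ÷ lead(D) = 14x⁵ ÷ 2x = 7x⁴. Subtract (7x⁴)·D = 14x⁵ − 28x⁴. Remainder: −18x⁴ + 48x³ − 42x² + 36x − 2.
Step 3: lead(−18x⁴ + 48x³ − 42x² + 36x − 2) ÷ lead(D) = −18x⁴ ÷ 2x = −9x³. Subtract (−9x³)·D = −18x⁴ + 36x³. Remainder: 12x³ − 42x² + 36x − 2.
Step 4: lead(12x³ − 42x² + 36x − 2) ÷ lead(D) = 12x³ ÷ 2x = 6x². Subtract (6x²)·D = 12x³ − 24x². Remainder: −18x² + 36x − 2.
Step 5: lead(−18x² + 36x − 2) ÷ lead(D) = −18x² ÷ 2x = −9x. Subtract (−9x)·D = −18x² + 36x. Remainder: −2.

R = [-2]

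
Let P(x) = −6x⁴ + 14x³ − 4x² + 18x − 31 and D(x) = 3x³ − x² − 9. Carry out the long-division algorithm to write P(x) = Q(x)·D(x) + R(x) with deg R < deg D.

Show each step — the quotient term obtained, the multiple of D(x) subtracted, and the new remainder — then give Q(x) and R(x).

Q(x) = −2x + 4; R(x) = 5

Step 1: lead(−6x⁴ + 14x³ − 4x² + 18x − 31) ÷ lead(D) = −6x⁴ ÷ 3x³ = −2x. Subtract (−2x)·D = −6x⁴ + 2x³ + 18x. Remainder: 12x³ − 4x² − 31.
Step 2: lead(12x³ − 4x² − 31) ÷ lead(D) = 12x³ ÷ 3x³ = 4. Subtract (4)·D = 12x³ − 4x² − 36. Remainder: 5.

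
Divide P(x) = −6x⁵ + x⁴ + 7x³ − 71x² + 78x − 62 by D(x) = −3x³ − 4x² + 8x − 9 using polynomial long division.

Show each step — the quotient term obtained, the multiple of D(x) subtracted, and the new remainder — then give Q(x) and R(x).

Q(x) = 2x² − 3x + 7; R(x) = −x² − 5x + 1

Step 1: lead(−6x⁵ + x⁴ + 7x³ − 71x² + 78x − 62) ÷ lead(D) = −6x⁵ ÷ −3x³ = 2x². Subtract (2x²)·D = −6x⁵ − 8x⁴ + 16x³ − 18x². Remainder: 9x⁴ − 9x³ − 53x² + 78x − 62.
Step 2: lead(9x⁴ − 9x³ − 53x² + 78x − 62) ÷ lead(D) = 9x⁴ ÷ −3x³ = −3x. Subtract (−3x)·D = 9x⁴ + 12x³ − 24x² + 27x. Remainder: −21x³ − 29x² + 51x − 62.
Step 3: lead(−21x³ − 29x² + 51x − 62) ÷ lead(D) = −21x³ ÷ −3x³ = 7. Subtract (7)·D = −21x³ − 28x² + 56x − 63. Remainder: −x² − 5x + 1.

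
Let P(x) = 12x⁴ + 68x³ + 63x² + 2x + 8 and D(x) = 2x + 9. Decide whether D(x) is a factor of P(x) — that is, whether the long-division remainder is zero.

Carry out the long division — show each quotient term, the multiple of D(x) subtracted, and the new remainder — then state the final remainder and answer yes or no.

Step 1: lead(12x⁴ + 68x³ + 63x² + 2x + 8) ÷ lead(D) = 12x⁴ ÷ 2x = 6x³. Subtract (6x³)·D = 12x⁴ + 54x³. Remainder: 14x³ + 63x² + 2x + 8.
Step 2: lead(14x³ + 63x² + 2x + 8) ÷ lead(D) = 14x³ ÷ 2x = 7x². Subtract (7x²)·D = 14x³ + 63x². Remainder: 2x + 8.
Step 3: lead(2x + 8) ÷ lead(D) = 2x ÷ 2x = 1. Subtract (1)·D = 2x + 9. Remainder: −1.

R(x) = −1, so D(x) is not a factor of P(x). no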